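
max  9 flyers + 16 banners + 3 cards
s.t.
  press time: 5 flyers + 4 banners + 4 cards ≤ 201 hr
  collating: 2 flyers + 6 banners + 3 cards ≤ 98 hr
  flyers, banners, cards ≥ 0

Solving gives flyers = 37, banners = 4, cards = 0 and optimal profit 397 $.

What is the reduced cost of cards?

Check each constraint at x*: press time 201/201 (tight); collating 98/98 (tight).
The binding rows give the dual system: 5·y_press time + 2·y_collating = 9 and 4·y_press time + 6·y_collating = 16.
This yields shadow prices y_press time = 1, y_collating = 2.
Reduced cost of cards: c₃ − yᵀa₃ = 3 − (1·4 + 2·3) = 3 − 10 = -7.

-7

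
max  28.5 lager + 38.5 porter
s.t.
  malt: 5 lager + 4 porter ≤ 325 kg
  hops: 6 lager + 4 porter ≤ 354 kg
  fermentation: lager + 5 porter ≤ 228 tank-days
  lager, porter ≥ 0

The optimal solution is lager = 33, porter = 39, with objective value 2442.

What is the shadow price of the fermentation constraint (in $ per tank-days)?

4.5

Binding: hops and fermentation. Non-binding: malt (4 unused).
By complementary slackness, y = 0 for the non-binding constraint.
Dual feasibility on the basic columns requires 6·y_hops + 1·y_fermentation = 28.5, 4·y_hops + 5·y_fermentation = 38.5.
Solving: y_hops = 4, y_fermentation = 4.5.
Shadow price of fermentation = 4.5.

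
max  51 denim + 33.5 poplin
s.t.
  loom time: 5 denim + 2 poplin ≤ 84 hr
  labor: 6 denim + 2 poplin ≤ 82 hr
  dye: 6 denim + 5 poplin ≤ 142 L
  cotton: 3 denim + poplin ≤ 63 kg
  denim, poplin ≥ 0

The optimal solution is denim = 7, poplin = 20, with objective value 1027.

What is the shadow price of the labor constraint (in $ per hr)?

Check each constraint at x*: loom time 75/84 (slack 9); labor 82/82 (tight); dye 142/142 (tight); cotton 41/63 (slack 22).
By complementary slackness, y = 0 for the non-binding constraints.
The binding rows give the dual system: 6·y_labor + 6·y_dye = 51 and 2·y_labor + 5·y_dye = 33.5.
→ y_labor = 3 and y_dye = 5.5.
Shadow price of labor = 3.

3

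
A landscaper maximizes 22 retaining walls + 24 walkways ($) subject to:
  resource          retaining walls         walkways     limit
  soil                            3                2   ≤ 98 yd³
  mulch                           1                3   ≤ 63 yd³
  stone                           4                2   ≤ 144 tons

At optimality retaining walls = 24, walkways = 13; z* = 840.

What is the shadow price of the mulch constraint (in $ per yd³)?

Binding: soil and mulch. Non-binding: stone (22 unused).
Slack constraints have shadow price 0 (complementary slackness).
From A_Bᵀ y = c: 3·y_soil + 1·y_mulch = 22; 2·y_soil + 3·y_mulch = 24.
→ y_soil = 6 and y_mulch = 4.
Shadow price of mulch = 4.

4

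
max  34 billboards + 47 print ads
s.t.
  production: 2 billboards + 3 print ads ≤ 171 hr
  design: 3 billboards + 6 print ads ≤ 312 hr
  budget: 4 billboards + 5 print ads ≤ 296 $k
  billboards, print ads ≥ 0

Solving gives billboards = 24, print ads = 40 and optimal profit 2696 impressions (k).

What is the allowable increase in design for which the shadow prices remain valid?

Binding constraints: design, budget. The basis is B = [[3,6],[4,5]] with det -9.
Per unit increase in design, x* moves by d = (-0.5556, 0.4444).
The basis stays optimal until production becomes binding; allowable increase = 13.5 hr.

13.5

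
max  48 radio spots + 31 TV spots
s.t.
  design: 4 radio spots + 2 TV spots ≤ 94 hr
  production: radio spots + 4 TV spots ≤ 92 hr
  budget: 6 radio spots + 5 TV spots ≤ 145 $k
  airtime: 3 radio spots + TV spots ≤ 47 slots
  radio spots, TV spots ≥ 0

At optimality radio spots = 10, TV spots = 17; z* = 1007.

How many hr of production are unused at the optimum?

production used = 1·10 + 4·17 = 78; slack = 92 − 78 = 14.

14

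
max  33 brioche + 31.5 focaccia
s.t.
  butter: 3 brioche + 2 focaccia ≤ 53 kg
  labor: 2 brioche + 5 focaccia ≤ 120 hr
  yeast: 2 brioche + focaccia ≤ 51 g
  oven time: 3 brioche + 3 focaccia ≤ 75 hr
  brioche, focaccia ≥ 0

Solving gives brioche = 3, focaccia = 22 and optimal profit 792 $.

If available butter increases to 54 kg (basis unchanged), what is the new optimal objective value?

At the optimum: butter uses 53 of 53 (binding); labor uses 116 of 120 (slack = 4); yeast uses 28 of 51 (slack = 23); oven time uses 75 of 75 (binding).
Since labor, yeast are not tight, their duals are 0.
From A_Bᵀ y = c: 3·y_butter + 3·y_oven time = 33; 2·y_butter + 3·y_oven time = 31.5.
Solving: y_butter = 1.5, y_oven time = 9.5.
Δz = y_butter·Δb = 1.5 × (1) = 1.5, so new z* = 792 + 1.5 = 793.5.

793.5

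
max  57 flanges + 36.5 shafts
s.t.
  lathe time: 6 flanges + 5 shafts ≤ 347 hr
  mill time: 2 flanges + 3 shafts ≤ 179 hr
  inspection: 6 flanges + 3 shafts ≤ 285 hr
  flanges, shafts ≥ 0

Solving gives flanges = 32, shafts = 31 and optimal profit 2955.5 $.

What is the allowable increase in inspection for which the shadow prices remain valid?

62

Binding constraints: lathe time, inspection. The basis is B = [[6,5],[6,3]] with det -12.
Per unit increase in inspection, x* moves by d = (0.4167, -0.5).
The basis stays optimal until shafts reaches 0; allowable increase = 62 hr.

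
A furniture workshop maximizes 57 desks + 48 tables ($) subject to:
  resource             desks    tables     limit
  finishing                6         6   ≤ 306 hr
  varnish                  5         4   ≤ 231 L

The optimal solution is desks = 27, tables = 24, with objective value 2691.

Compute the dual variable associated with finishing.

2

Check each constraint at x*: finishing 306/306 (tight); varnish 231/231 (tight).
From A_Bᵀ y = c: 6·y_finishing + 5·y_varnish = 57; 6·y_finishing + 4·y_varnish = 48.
Solving: y_finishing = 2, y_varnish = 9.
Shadow price of finishing = 2.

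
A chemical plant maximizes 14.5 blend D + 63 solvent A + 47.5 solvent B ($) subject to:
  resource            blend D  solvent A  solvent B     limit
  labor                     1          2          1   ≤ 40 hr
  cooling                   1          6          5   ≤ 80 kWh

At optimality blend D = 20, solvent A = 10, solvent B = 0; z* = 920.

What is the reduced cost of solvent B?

Check each constraint at x*: labor 40/40 (tight); cooling 80/80 (tight).
Dual feasibility on the basic columns requires 1·y_labor + 1·y_cooling = 14.5, 2·y_labor + 6·y_cooling = 63.
→ y_labor = 6 and y_cooling = 8.5.
Reduced cost of solvent B: c₃ − yᵀa₃ = 47.5 − (6·1 + 8.5·5) = 47.5 − 48.5 = -1.

-1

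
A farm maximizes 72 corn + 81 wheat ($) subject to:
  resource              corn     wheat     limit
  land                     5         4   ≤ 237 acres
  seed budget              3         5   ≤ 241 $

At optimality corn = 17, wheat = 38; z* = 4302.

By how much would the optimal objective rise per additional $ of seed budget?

At the optimum: land uses 237 of 237 (binding); seed budget uses 241 of 241 (binding).
From A_Bᵀ y = c: 5·y_land + 3·y_seed budget = 72; 4·y_land + 5·y_seed budget = 81.
→ y_land = 9 and y_seed budget = 9.
Shadow price of seed budget = 9.

9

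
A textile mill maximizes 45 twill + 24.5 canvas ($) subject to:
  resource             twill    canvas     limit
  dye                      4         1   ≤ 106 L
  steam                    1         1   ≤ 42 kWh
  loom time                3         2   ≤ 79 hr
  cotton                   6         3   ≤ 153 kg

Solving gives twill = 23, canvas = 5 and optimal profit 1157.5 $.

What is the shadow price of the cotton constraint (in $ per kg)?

5.5

Binding: loom time and cotton. Non-binding: dye (9 unused), steam (14 unused).
Since dye, steam are not tight, their duals are 0.
Dual feasibility on the basic columns requires 3·y_loom time + 6·y_cotton = 45, 2·y_loom time + 3·y_cotton = 24.5.
This yields shadow prices y_loom time = 4, y_cotton = 5.5.
Shadow price of cotton = 5.5.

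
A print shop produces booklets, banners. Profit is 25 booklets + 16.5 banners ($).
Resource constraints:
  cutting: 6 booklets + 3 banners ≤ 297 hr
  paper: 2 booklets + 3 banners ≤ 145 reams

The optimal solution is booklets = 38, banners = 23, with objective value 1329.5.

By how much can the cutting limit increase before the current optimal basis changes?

138

Binding constraints: cutting, paper. The basis is B = [[6,3],[2,3]] with det 12.
Per unit increase in cutting, x* moves by d = (0.25, -0.1667).
The basis stays optimal until banners reaches 0; allowable increase = 138 hr.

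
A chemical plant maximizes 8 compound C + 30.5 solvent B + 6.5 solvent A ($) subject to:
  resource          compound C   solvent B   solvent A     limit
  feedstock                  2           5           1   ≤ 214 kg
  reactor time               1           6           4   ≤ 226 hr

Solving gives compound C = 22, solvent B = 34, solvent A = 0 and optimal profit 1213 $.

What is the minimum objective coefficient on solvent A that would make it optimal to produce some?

14.5

Both feedstock and reactor time are binding at x*.
From A_Bᵀ y = c: 2·y_feedstock + 1·y_reactor time = 8; 5·y_feedstock + 6·y_reactor time = 30.5.
→ y_feedstock = 2.5 and y_reactor time = 3.
solvent A enters the basis when its profit ≥ yᵀa₃ = 2.5·1 + 3·4 = 14.5.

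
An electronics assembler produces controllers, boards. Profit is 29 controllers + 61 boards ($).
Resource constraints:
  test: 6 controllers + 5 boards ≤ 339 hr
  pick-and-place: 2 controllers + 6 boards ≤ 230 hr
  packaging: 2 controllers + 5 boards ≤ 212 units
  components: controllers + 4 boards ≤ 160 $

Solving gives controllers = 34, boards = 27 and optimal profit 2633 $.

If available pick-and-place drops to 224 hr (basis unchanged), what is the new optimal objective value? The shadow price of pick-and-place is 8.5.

2582

Δb = -6, so new z* = 2633 + (8.5)·(-6) = 2633 − 51 = 2582.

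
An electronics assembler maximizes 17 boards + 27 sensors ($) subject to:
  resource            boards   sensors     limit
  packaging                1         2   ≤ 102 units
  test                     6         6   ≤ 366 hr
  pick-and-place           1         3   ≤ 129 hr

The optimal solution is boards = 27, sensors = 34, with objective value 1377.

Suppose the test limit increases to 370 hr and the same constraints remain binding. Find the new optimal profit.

1385

Check each constraint at x*: packaging 95/102 (slack 7); test 366/366 (tight); pick-and-place 129/129 (tight).
Slack constraints have shadow price 0 (complementary slackness).
The binding rows give the dual system: 6·y_test + 1·y_pick-and-place = 17 and 6·y_test + 3·y_pick-and-place = 27.
This yields shadow prices y_test = 2, y_pick-and-place = 5.
Δz = y_test·Δb = 2 × (4) = 8, so new z* = 1377 + 8 = 1385.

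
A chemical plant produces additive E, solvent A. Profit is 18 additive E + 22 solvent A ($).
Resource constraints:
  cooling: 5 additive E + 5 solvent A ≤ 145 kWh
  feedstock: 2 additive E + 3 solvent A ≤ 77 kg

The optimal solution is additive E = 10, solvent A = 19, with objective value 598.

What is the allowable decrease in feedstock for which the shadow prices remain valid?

19

Binding constraints: cooling, feedstock. The basis is B = [[5,5],[2,3]] with det 5.
Per unit decrease in feedstock, x* moves by d = (1, -1).
The basis stays optimal until solvent A reaches 0; allowable decrease = 19 kg.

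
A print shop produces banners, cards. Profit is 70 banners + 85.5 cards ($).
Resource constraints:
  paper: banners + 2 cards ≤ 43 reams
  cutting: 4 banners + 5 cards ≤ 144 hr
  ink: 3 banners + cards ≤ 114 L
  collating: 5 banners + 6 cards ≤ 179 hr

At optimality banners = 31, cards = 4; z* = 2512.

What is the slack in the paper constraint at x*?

paper used = 1·31 + 2·4 = 39; slack = 43 − 39 = 4.

4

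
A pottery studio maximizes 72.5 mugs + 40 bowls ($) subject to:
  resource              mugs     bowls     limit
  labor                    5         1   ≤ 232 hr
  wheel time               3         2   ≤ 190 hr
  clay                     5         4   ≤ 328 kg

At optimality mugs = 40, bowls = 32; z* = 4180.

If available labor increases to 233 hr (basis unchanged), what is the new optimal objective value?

4186

At the optimum: labor uses 232 of 232 (binding); wheel time uses 184 of 190 (slack = 6); clay uses 328 of 328 (binding).
Slack constraints have shadow price 0 (complementary slackness).
Dual feasibility on the basic columns requires 5·y_labor + 5·y_clay = 72.5, 1·y_labor + 4·y_clay = 40.
This yields shadow prices y_labor = 6, y_clay = 8.5.
Δz = y_labor·Δb = 6 × (1) = 6, so new z* = 4180 + 6 = 4186.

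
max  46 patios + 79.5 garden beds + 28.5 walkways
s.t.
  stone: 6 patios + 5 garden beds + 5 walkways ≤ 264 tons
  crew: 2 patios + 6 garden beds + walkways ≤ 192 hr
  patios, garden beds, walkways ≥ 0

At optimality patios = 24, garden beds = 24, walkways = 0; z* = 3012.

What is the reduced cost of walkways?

-3.5

At the optimum: stone uses 264 of 264 (binding); crew uses 192 of 192 (binding).
The binding rows give the dual system: 6·y_stone + 2·y_crew = 46 and 5·y_stone + 6·y_crew = 79.5.
This yields shadow prices y_stone = 4.5, y_crew = 9.5.
Reduced cost of walkways: c₃ − yᵀa₃ = 28.5 − (4.5·5 + 9.5·1) = 28.5 − 32 = -3.5.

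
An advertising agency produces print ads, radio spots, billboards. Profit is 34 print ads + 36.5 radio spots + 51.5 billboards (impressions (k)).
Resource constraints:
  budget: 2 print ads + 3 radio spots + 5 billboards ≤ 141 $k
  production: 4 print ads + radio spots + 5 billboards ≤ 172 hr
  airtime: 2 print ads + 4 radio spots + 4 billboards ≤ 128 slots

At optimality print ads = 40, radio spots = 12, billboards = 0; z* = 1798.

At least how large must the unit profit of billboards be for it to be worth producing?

54.5

Binding: production and airtime. Non-binding: budget (25 unused).
By complementary slackness, y = 0 for the non-binding constraint.
From A_Bᵀ y = c: 4·y_production + 2·y_airtime = 34; 1·y_production + 4·y_airtime = 36.5.
Solving: y_production = 4.5, y_airtime = 8.
billboards enters the basis when its profit ≥ yᵀa₃ = 4.5·5 + 8·4 = 54.5.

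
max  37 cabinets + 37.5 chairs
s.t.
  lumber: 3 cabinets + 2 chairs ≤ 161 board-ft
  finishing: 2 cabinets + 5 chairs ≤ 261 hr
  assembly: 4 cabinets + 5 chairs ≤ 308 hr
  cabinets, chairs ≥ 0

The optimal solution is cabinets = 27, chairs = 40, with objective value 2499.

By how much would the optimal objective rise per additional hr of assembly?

5.5

Binding: lumber and assembly. Non-binding: finishing (7 unused).
Since finishing is not tight, its dual is 0.
The binding rows give the dual system: 3·y_lumber + 4·y_assembly = 37 and 2·y_lumber + 5·y_assembly = 37.5.
Solving: y_lumber = 5, y_assembly = 5.5.
Shadow price of assembly = 5.5.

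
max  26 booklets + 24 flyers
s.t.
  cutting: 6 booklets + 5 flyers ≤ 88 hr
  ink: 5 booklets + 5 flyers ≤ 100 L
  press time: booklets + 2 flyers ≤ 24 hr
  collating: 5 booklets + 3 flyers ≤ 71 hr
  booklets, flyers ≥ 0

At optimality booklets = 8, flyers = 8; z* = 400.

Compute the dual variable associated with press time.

2

Binding: cutting and press time. Non-binding: ink (20 unused), collating (7 unused).
Slack constraints have shadow price 0 (complementary slackness).
The binding rows give the dual system: 6·y_cutting + 1·y_press time = 26 and 5·y_cutting + 2·y_press time = 24.
Solving: y_cutting = 4, y_press time = 2.
Shadow price of press time = 2.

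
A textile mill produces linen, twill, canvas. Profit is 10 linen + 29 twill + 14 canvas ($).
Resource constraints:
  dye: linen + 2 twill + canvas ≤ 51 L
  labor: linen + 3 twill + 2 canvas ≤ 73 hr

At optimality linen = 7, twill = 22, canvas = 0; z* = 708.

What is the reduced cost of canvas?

Both dye and labor are binding at x*.
The binding rows give the dual system: 1·y_dye + 1·y_labor = 10 and 2·y_dye + 3·y_labor = 29.
This yields shadow prices y_dye = 1, y_labor = 9.
Reduced cost of canvas: c₃ − yᵀa₃ = 14 − (1·1 + 9·2) = 14 − 19 = -5.

-5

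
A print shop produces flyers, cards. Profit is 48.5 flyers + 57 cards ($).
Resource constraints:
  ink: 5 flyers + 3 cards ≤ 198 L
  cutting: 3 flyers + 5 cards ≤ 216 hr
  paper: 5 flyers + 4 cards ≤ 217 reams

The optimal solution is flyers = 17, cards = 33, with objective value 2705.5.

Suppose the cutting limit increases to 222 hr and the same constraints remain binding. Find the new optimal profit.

At the optimum: ink uses 184 of 198 (slack = 14); cutting uses 216 of 216 (binding); paper uses 217 of 217 (binding).
By complementary slackness, y = 0 for the non-binding constraint.
From A_Bᵀ y = c: 3·y_cutting + 5·y_paper = 48.5; 5·y_cutting + 4·y_paper = 57.
→ y_cutting = 7 and y_paper = 5.5.
Δz = y_cutting·Δb = 7 × (6) = 42, so new z* = 2705.5 + 42 = 2747.5.

2747.5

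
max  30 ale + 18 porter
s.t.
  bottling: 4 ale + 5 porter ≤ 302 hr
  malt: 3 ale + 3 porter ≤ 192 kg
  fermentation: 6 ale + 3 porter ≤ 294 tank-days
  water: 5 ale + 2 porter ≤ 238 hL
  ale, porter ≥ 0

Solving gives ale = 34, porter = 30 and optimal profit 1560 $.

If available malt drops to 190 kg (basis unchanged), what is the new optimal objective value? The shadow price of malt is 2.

Δb = -2, so new z* = 1560 + (2)·(-2) = 1560 − 4 = 1556.

1556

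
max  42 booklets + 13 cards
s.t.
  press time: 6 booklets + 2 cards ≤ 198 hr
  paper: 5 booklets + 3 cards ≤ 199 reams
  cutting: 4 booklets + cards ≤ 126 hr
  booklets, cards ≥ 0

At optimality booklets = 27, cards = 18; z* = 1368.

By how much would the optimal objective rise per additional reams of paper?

0

Binding: press time and cutting. Non-binding: paper (10 unused).
Since paper is not tight, its dual is 0.
Dual feasibility on the basic columns requires 6·y_press time + 4·y_cutting = 42, 2·y_press time + 1·y_cutting = 13.
Solving: y_press time = 5, y_cutting = 3.
Shadow price of paper = 0.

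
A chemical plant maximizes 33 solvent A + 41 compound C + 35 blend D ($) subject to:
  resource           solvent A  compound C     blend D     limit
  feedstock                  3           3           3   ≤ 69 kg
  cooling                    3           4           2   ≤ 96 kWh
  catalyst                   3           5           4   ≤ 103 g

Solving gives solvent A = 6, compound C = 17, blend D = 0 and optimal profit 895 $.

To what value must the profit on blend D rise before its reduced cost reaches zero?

37

At the optimum: feedstock uses 69 of 69 (binding); cooling uses 86 of 96 (slack = 10); catalyst uses 103 of 103 (binding).
Slack constraints have shadow price 0 (complementary slackness).
Dual feasibility on the basic columns requires 3·y_feedstock + 3·y_catalyst = 33, 3·y_feedstock + 5·y_catalyst = 41.
→ y_feedstock = 7 and y_catalyst = 4.
blend D enters the basis when its profit ≥ yᵀa₃ = 7·3 + 4·4 = 37.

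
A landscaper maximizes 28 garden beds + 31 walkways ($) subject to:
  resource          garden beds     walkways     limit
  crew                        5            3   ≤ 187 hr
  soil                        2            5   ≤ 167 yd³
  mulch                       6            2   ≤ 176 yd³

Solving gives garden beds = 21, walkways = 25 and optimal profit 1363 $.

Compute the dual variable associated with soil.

5

Check each constraint at x*: crew 180/187 (slack 7); soil 167/167 (tight); mulch 176/176 (tight).
Slack constraints have shadow price 0 (complementary slackness).
The binding rows give the dual system: 2·y_soil + 6·y_mulch = 28 and 5·y_soil + 2·y_mulch = 31.
→ y_soil = 5 and y_mulch = 3.
Shadow price of soil = 5.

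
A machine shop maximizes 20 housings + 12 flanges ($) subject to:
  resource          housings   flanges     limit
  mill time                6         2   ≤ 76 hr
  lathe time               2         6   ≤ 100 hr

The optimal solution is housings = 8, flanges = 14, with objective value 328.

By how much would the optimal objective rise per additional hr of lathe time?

At the optimum: mill time uses 76 of 76 (binding); lathe time uses 100 of 100 (binding).
The binding rows give the dual system: 6·y_mill time + 2·y_lathe time = 20 and 2·y_mill time + 6·y_lathe time = 12.
Solving: y_mill time = 3, y_lathe time = 1.
Shadow price of lathe time = 1.

1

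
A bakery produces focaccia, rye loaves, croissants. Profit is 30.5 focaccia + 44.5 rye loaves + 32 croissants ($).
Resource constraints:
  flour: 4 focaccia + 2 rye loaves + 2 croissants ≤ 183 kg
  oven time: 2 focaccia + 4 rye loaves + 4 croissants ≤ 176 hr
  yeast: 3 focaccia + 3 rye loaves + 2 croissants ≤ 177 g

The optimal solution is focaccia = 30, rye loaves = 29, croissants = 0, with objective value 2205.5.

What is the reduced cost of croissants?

Binding: oven time and yeast. Non-binding: flour (5 unused).
By complementary slackness, y = 0 for the non-binding constraint.
From A_Bᵀ y = c: 2·y_oven time + 3·y_yeast = 30.5; 4·y_oven time + 3·y_yeast = 44.5.
Solving: y_oven time = 7, y_yeast = 5.5.
Reduced cost of croissants: c₃ − yᵀa₃ = 32 − (7·4 + 5.5·2) = 32 − 39 = -7.

-7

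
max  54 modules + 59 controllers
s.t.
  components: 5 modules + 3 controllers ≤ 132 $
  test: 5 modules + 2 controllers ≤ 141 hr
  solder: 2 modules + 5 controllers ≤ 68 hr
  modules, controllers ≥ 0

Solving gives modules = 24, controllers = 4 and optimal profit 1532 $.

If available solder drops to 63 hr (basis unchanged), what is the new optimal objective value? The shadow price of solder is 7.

1497

Δb = -5, so new z* = 1532 + (7)·(-5) = 1532 − 35 = 1497.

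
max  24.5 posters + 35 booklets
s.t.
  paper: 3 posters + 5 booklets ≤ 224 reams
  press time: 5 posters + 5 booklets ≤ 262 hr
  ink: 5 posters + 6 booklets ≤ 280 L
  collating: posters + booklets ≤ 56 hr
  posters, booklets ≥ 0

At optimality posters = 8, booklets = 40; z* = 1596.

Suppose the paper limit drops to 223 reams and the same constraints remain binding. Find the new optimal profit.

At the optimum: paper uses 224 of 224 (binding); press time uses 240 of 262 (slack = 22); ink uses 280 of 280 (binding); collating uses 48 of 56 (slack = 8).
By complementary slackness, y = 0 for the non-binding constraints.
Dual feasibility on the basic columns requires 3·y_paper + 5·y_ink = 24.5, 5·y_paper + 6·y_ink = 35.
This yields shadow prices y_paper = 4, y_ink = 2.5.
Δz = y_paper·Δb = 4 × (-1) = -4, so new z* = 1596 − 4 = 1592.

1592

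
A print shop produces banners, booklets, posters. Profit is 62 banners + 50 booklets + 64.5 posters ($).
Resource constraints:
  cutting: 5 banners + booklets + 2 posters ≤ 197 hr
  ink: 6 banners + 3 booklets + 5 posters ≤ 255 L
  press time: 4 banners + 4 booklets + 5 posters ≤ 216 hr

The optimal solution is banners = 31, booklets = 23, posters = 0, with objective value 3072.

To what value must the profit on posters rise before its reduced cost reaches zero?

Binding: ink and press time. Non-binding: cutting (19 unused).
Since cutting is not tight, its dual is 0.
The binding rows give the dual system: 6·y_ink + 4·y_press time = 62 and 3·y_ink + 4·y_press time = 50.
This yields shadow prices y_ink = 4, y_press time = 9.5.
posters enters the basis when its profit ≥ yᵀa₃ = 4·5 + 9.5·5 = 67.5.

67.5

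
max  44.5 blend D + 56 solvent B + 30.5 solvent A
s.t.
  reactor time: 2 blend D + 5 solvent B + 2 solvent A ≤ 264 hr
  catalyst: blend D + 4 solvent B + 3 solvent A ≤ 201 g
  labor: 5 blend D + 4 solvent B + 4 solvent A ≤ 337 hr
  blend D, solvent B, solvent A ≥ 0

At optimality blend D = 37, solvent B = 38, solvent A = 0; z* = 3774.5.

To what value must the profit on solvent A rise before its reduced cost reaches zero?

At the optimum: reactor time uses 264 of 264 (binding); catalyst uses 189 of 201 (slack = 12); labor uses 337 of 337 (binding).
By complementary slackness, y = 0 for the non-binding constraint.
From A_Bᵀ y = c: 2·y_reactor time + 5·y_labor = 44.5; 5·y_reactor time + 4·y_labor = 56.
This yields shadow prices y_reactor time = 6, y_labor = 6.5.
solvent A enters the basis when its profit ≥ yᵀa₃ = 6·2 + 6.5·4 = 38.

38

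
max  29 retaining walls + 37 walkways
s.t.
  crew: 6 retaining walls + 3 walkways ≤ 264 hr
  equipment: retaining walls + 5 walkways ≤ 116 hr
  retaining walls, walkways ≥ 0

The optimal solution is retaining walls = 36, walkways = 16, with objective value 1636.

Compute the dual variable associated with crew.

4

Both crew and equipment are binding at x*.
The binding rows give the dual system: 6·y_crew + 1·y_equipment = 29 and 3·y_crew + 5·y_equipment = 37.
This yields shadow prices y_crew = 4, y_equipment = 5.
Shadow price of crew = 4.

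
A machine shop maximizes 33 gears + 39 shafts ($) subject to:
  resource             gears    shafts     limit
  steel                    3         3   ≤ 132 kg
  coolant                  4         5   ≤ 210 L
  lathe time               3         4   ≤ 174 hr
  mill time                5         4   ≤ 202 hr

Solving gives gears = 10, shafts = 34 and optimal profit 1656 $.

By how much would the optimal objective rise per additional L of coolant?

6

At the optimum: steel uses 132 of 132 (binding); coolant uses 210 of 210 (binding); lathe time uses 166 of 174 (slack = 8); mill time uses 186 of 202 (slack = 16).
Since lathe time, mill time are not tight, their duals are 0.
From A_Bᵀ y = c: 3·y_steel + 4·y_coolant = 33; 3·y_steel + 5·y_coolant = 39.
→ y_steel = 3 and y_coolant = 6.
Shadow price of coolant = 6.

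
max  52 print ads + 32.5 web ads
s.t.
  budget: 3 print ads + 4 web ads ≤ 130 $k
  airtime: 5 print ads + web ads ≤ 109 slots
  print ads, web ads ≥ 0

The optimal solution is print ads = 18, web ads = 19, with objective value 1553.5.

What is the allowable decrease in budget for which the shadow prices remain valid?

64.6

Binding constraints: budget, airtime. The basis is B = [[3,4],[5,1]] with det -17.
Per unit decrease in budget, x* moves by d = (0.0588, -0.2941).
The basis stays optimal until web ads reaches 0; allowable decrease = 64.6 $k.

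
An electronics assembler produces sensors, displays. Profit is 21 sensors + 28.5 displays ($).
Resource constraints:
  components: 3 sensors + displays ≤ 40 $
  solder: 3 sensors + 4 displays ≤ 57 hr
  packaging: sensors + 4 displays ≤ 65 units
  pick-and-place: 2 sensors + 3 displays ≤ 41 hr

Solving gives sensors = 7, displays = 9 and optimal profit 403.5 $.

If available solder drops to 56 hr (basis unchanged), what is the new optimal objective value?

At the optimum: components uses 30 of 40 (slack = 10); solder uses 57 of 57 (binding); packaging uses 43 of 65 (slack = 22); pick-and-place uses 41 of 41 (binding).
By complementary slackness, y = 0 for the non-binding constraints.
Dual feasibility on the basic columns requires 3·y_solder + 2·y_pick-and-place = 21, 4·y_solder + 3·y_pick-and-place = 28.5.
Solving: y_solder = 6, y_pick-and-place = 1.5.
Δz = y_solder·Δb = 6 × (-1) = -6, so new z* = 403.5 − 6 = 397.5.

397.5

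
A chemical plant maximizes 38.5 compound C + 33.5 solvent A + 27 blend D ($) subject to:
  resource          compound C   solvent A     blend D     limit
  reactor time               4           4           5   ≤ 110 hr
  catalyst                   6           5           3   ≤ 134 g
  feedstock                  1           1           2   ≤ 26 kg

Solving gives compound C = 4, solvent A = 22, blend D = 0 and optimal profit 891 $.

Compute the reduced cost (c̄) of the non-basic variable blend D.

At the optimum: reactor time uses 104 of 110 (slack = 6); catalyst uses 134 of 134 (binding); feedstock uses 26 of 26 (binding).
Since reactor time is not tight, its dual is 0.
Dual feasibility on the basic columns requires 6·y_catalyst + 1·y_feedstock = 38.5, 5·y_catalyst + 1·y_feedstock = 33.5.
Solving: y_catalyst = 5, y_feedstock = 8.5.
Reduced cost of blend D: c₃ − yᵀa₃ = 27 − (5·3 + 8.5·2) = 27 − 32 = -5.

-5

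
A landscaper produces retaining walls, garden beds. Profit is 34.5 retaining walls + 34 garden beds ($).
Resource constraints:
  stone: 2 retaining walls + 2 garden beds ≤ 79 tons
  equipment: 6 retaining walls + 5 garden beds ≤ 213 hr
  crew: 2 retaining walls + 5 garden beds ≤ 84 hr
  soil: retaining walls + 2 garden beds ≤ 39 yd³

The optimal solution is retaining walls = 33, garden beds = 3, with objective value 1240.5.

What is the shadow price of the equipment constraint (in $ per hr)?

At the optimum: stone uses 72 of 79 (slack = 7); equipment uses 213 of 213 (binding); crew uses 81 of 84 (slack = 3); soil uses 39 of 39 (binding).
Slack constraints have shadow price 0 (complementary slackness).
The binding rows give the dual system: 6·y_equipment + 1·y_soil = 34.5 and 5·y_equipment + 2·y_soil = 34.
→ y_equipment = 5 and y_soil = 4.5.
Shadow price of equipment = 5.

5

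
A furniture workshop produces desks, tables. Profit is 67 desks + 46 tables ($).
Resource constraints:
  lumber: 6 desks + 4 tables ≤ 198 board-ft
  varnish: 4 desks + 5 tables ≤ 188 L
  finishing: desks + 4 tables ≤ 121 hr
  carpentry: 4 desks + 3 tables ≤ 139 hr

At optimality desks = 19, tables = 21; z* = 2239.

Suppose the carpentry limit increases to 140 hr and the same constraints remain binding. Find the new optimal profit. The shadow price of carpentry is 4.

Δb = 1, so new z* = 2239 + (4)·(1) = 2239 + 4 = 2243.

2243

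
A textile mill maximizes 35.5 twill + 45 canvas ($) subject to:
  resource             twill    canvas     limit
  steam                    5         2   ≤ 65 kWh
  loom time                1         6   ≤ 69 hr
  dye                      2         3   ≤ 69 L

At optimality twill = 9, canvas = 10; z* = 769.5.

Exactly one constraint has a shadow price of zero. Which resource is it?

steam: 65/65 (binding)
loom time: 69/69 (binding)
dye: 48/69 (slack 21)
By complementary slackness, a constraint with positive slack has shadow price 0 → dye.

dye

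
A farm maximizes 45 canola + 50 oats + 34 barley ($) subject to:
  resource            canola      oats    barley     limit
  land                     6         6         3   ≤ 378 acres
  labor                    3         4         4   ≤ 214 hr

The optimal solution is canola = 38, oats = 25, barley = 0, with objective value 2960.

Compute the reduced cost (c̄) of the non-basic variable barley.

-1

Check each constraint at x*: land 378/378 (tight); labor 214/214 (tight).
Dual feasibility on the basic columns requires 6·y_land + 3·y_labor = 45, 6·y_land + 4·y_labor = 50.
→ y_land = 5 and y_labor = 5.
Reduced cost of barley: c₃ − yᵀa₃ = 34 − (5·3 + 5·4) = 34 − 35 = -1.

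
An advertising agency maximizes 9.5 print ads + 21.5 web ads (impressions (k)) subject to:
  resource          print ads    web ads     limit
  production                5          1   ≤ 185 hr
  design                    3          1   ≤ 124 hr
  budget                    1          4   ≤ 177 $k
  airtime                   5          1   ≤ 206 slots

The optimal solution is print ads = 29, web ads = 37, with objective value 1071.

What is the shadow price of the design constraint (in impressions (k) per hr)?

1.5

At the optimum: production uses 182 of 185 (slack = 3); design uses 124 of 124 (binding); budget uses 177 of 177 (binding); airtime uses 182 of 206 (slack = 24).
Since production, airtime are not tight, their duals are 0.
The binding rows give the dual system: 3·y_design + 1·y_budget = 9.5 and 1·y_design + 4·y_budget = 21.5.
This yields shadow prices y_design = 1.5, y_budget = 5.
Shadow price of design = 1.5.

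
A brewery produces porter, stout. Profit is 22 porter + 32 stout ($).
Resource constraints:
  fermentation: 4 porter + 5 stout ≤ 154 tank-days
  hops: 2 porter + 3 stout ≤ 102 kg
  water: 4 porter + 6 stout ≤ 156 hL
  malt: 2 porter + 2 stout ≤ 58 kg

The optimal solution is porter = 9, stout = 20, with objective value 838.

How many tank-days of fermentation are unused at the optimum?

18

fermentation used = 4·9 + 5·20 = 136; slack = 154 − 136 = 18.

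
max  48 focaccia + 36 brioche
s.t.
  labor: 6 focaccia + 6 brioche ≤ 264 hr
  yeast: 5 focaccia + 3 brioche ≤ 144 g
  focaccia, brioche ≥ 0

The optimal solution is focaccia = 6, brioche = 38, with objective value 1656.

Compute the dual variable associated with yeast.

6

Both labor and yeast are binding at x*.
The binding rows give the dual system: 6·y_labor + 5·y_yeast = 48 and 6·y_labor + 3·y_yeast = 36.
Solving: y_labor = 3, y_yeast = 6.
Shadow price of yeast = 6.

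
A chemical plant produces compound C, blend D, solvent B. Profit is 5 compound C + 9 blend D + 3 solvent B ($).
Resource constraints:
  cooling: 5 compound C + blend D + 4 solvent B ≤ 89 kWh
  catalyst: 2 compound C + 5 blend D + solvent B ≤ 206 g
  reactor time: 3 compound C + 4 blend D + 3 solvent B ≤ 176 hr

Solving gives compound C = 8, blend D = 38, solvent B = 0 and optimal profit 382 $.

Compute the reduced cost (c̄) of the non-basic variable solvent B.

Binding: catalyst and reactor time. Non-binding: cooling (11 unused).
Since cooling is not tight, its dual is 0.
From A_Bᵀ y = c: 2·y_catalyst + 3·y_reactor time = 5; 5·y_catalyst + 4·y_reactor time = 9.
→ y_catalyst = 1 and y_reactor time = 1.
Reduced cost of solvent B: c₃ − yᵀa₃ = 3 − (1·1 + 1·3) = 3 − 4 = -1.

-1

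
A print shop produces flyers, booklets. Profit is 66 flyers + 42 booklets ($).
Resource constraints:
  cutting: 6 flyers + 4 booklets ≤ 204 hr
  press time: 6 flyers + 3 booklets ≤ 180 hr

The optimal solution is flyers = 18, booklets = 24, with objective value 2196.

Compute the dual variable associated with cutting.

At the optimum: cutting uses 204 of 204 (binding); press time uses 180 of 180 (binding).
The binding rows give the dual system: 6·y_cutting + 6·y_press time = 66 and 4·y_cutting + 3·y_press time = 42.
→ y_cutting = 9 and y_press time = 2.
Shadow price of cutting = 9.

9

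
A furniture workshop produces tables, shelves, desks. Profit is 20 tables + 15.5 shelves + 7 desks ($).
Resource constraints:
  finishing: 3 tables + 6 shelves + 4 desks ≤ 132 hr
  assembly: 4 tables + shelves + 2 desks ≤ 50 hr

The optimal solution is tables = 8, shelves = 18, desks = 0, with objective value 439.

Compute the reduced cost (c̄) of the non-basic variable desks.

Both finishing and assembly are binding at x*.
Dual feasibility on the basic columns requires 3·y_finishing + 4·y_assembly = 20, 6·y_finishing + 1·y_assembly = 15.5.
This yields shadow prices y_finishing = 2, y_assembly = 3.5.
Reduced cost of desks: c₃ − yᵀa₃ = 7 − (2·4 + 3.5·2) = 7 − 15 = -8.

-8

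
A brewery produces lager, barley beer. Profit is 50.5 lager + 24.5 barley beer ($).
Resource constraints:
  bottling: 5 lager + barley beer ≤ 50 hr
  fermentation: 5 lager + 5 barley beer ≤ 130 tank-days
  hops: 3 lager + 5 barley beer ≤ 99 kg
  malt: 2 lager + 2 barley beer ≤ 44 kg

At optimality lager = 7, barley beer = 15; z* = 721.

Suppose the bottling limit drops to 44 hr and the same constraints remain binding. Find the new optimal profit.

682

Binding: bottling and malt. Non-binding: fermentation (20 unused), hops (3 unused).
By complementary slackness, y = 0 for the non-binding constraints.
Dual feasibility on the basic columns requires 5·y_bottling + 2·y_malt = 50.5, 1·y_bottling + 2·y_malt = 24.5.
→ y_bottling = 6.5 and y_malt = 9.
Δz = y_bottling·Δb = 6.5 × (-6) = -39, so new z* = 721 − 39 = 682.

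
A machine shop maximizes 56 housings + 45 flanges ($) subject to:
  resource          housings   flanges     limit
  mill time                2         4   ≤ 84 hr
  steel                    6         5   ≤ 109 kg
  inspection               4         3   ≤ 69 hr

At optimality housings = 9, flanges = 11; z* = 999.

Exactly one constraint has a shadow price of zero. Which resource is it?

mill time: 62/84 (slack 22)
steel: 109/109 (binding)
inspection: 69/69 (binding)
By complementary slackness, a constraint with positive slack has shadow price 0 → mill time.

mill time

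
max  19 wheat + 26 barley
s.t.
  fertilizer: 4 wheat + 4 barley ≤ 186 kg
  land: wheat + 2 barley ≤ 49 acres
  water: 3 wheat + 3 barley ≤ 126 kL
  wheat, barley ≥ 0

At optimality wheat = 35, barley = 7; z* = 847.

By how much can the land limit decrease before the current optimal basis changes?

Binding constraints: land, water. The basis is B = [[1,2],[3,3]] with det -3.
Per unit decrease in land, x* moves by d = (1, -1).
The basis stays optimal until barley reaches 0; allowable decrease = 7 acres.

7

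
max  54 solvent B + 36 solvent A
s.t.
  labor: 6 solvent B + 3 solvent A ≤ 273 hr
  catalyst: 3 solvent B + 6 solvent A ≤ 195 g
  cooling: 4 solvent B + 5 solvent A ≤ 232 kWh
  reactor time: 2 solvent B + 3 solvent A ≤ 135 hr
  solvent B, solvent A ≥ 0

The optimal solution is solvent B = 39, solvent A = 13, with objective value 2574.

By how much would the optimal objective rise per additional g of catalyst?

2

Binding: labor and catalyst. Non-binding: cooling (11 unused), reactor time (18 unused).
By complementary slackness, y = 0 for the non-binding constraints.
From A_Bᵀ y = c: 6·y_labor + 3·y_catalyst = 54; 3·y_labor + 6·y_catalyst = 36.
Solving: y_labor = 8, y_catalyst = 2.
Shadow price of catalyst = 2.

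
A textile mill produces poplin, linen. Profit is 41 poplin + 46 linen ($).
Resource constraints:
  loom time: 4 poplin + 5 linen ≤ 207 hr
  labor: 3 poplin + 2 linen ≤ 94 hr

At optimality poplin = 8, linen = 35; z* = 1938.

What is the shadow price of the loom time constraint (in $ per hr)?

8

At the optimum: loom time uses 207 of 207 (binding); labor uses 94 of 94 (binding).
Dual feasibility on the basic columns requires 4·y_loom time + 3·y_labor = 41, 5·y_loom time + 2·y_labor = 46.
Solving: y_loom time = 8, y_labor = 3.
Shadow price of loom time = 8.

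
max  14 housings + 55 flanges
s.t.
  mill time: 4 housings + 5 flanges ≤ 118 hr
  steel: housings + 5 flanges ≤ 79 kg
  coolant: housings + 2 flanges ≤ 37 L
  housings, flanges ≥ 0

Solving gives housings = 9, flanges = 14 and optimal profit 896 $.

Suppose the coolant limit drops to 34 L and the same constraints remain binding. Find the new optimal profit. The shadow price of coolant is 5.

Δb = -3, so new z* = 896 + (5)·(-3) = 896 − 15 = 881.

881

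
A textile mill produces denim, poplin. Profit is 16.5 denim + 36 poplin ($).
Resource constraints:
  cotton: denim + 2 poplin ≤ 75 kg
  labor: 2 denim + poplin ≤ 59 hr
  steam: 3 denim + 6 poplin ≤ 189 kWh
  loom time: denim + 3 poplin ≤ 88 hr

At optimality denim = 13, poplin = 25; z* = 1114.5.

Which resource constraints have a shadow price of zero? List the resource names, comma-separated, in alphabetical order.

cotton: 63/75 (slack 12)
labor: 51/59 (slack 8)
steam: 189/189 (binding)
loom time: 88/88 (binding)
By complementary slackness, a constraint with positive slack has shadow price 0 → cotton, labor.

cotton, labor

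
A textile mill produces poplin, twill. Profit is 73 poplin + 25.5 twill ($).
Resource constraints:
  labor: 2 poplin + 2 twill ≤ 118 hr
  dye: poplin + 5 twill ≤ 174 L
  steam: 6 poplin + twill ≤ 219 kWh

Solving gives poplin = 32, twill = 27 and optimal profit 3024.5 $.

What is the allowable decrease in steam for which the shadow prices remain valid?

8.75

Binding constraints: labor, steam. The basis is B = [[2,2],[6,1]] with det -10.
Per unit decrease in steam, x* moves by d = (-0.2, 0.2).
The basis stays optimal until dye becomes binding; allowable decrease = 8.75 kWh.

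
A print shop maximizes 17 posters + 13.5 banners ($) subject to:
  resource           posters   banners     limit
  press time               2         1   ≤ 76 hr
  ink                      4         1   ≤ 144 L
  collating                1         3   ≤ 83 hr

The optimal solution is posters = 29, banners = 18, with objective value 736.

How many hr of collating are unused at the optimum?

0

collating used = 1·29 + 3·18 = 83; slack = 83 − 83 = 0.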